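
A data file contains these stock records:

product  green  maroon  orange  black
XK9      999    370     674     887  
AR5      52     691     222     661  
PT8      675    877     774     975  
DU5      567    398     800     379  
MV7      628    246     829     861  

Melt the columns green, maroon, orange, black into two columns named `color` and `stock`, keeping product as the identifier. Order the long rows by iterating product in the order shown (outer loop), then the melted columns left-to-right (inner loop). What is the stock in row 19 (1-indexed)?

20 rows total (5 × 4). Row 19: index ⌊(19-1)/4⌋ = 4 into product → MV7; (19-1) mod 4 = 2 into the melted columns → orange.
So row 19 is (MV7, orange, 829); stock = 829.

829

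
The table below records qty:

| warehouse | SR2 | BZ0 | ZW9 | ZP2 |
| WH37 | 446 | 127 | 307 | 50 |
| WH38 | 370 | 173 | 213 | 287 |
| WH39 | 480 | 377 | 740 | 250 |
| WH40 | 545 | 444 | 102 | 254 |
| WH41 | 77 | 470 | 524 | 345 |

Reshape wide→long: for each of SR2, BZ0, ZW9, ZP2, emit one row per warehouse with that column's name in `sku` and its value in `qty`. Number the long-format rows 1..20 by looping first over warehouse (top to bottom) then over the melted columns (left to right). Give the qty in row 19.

524

20 rows total (5 × 4). Row 19: index ⌊(19-1)/4⌋ = 4 into warehouse → WH41; (19-1) mod 4 = 2 into the melted columns → ZW9.
So row 19 is (WH41, ZW9, 524); qty = 524.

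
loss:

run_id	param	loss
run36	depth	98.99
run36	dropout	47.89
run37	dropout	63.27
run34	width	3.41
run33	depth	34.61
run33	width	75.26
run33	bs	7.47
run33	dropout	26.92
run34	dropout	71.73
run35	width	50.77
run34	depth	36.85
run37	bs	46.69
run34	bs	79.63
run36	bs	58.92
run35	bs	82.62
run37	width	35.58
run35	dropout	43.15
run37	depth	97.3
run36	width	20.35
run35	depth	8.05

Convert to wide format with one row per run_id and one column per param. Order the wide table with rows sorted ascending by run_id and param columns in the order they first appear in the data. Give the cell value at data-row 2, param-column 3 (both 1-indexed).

3.41

With rows sorted ascending by run_id, row 2 is run_id=run34. param columns in first-appearance order: depth, dropout, width, bs; column 3 is width.
Long rows with run_id=run34, param=width: loss = 3.41.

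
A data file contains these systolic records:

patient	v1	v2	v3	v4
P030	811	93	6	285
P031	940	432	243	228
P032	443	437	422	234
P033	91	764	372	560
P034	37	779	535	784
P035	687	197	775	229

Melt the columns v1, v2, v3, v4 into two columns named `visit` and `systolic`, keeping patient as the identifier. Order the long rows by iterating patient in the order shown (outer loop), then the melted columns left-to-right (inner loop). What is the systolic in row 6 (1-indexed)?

432

24 rows total (6 × 4). Row 6: index ⌊(6-1)/4⌋ = 1 into patient → P031; (6-1) mod 4 = 1 into the melted columns → v2.
So row 6 is (P031, v2, 432); systolic = 432.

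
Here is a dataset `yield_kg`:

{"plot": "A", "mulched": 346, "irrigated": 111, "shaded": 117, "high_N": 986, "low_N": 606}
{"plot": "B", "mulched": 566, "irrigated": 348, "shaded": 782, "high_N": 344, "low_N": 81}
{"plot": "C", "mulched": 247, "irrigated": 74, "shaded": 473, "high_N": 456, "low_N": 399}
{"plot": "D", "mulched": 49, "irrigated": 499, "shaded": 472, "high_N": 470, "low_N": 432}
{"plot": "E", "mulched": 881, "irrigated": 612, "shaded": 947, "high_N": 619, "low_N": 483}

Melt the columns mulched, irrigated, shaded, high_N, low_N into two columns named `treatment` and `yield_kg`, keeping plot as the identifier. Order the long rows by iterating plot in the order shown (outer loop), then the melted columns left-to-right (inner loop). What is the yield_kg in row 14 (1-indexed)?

456

25 rows total (5 × 5). Row 14: index ⌊(14-1)/5⌋ = 2 into plot → C; (14-1) mod 5 = 3 into the melted columns → high_N.
So row 14 is (C, high_N, 456); yield_kg = 456.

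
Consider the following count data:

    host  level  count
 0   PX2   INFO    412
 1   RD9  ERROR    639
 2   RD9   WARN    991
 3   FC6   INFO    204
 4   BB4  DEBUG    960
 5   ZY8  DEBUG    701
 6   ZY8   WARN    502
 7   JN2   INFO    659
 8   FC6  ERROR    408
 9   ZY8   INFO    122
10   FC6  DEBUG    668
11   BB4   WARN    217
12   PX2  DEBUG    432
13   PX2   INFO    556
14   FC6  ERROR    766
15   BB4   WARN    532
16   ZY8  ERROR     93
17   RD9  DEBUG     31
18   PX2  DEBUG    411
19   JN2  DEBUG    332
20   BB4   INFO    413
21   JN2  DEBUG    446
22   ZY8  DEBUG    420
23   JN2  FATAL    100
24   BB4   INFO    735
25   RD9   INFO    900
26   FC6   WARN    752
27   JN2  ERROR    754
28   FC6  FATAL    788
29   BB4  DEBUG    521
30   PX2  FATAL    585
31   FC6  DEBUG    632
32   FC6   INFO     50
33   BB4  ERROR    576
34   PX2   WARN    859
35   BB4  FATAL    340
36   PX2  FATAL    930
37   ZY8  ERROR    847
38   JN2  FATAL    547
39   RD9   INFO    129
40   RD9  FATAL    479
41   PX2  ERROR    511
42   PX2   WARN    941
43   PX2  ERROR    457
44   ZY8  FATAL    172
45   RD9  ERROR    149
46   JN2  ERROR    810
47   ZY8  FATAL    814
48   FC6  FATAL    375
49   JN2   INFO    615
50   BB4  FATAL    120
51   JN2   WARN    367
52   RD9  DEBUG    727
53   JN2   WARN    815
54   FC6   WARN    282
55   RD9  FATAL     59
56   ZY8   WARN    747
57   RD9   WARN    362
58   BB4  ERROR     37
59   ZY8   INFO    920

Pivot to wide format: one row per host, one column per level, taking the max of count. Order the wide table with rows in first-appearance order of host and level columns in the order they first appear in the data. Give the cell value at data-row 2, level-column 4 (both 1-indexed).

With rows in first-appearance order of host, row 2 is host=RD9. level columns in first-appearance order: INFO, ERROR, WARN, DEBUG, FATAL; column 4 is DEBUG.
Long rows with host=RD9, level=DEBUG: max(31, 727) = 727.

727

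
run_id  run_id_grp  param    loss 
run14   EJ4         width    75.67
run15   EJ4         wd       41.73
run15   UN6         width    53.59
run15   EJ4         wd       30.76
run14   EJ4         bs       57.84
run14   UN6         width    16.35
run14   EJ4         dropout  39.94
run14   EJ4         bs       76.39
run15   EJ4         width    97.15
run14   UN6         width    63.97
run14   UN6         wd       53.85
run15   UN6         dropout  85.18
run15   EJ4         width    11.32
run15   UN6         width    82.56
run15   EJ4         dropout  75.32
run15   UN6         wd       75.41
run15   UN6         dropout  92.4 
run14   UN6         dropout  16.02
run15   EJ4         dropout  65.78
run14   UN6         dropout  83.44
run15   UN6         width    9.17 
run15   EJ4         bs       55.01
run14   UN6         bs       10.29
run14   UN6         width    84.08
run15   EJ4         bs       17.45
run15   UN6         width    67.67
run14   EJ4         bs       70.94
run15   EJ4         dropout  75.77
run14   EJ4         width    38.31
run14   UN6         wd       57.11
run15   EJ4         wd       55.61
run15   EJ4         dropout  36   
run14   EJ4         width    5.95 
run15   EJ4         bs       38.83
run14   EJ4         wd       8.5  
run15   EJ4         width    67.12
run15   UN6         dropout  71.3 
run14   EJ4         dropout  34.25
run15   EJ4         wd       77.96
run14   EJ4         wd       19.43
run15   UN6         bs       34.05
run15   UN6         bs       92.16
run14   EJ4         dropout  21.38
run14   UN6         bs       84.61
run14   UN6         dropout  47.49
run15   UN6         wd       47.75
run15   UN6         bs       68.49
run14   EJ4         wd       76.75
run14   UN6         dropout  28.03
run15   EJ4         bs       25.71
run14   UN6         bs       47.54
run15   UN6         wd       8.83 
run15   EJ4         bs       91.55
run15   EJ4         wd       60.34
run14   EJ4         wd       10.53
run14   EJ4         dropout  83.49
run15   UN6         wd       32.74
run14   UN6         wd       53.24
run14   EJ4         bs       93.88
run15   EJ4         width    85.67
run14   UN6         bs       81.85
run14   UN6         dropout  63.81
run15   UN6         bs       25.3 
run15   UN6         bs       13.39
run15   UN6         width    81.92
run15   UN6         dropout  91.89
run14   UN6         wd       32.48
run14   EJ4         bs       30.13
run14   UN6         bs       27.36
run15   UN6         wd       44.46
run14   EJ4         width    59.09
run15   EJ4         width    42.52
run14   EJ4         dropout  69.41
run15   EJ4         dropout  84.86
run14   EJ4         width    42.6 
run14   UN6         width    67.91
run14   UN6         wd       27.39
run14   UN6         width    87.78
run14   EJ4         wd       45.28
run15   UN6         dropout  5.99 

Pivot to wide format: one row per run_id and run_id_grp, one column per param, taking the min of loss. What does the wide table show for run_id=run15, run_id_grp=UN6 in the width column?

Rows with run_id=run15, run_id_grp=UN6 and param=width: loss values are 53.59, 82.56, 9.17, 67.67, 81.92.
min(53.59, 82.56, 9.17, 67.67, 81.92) = 9.17.

9.17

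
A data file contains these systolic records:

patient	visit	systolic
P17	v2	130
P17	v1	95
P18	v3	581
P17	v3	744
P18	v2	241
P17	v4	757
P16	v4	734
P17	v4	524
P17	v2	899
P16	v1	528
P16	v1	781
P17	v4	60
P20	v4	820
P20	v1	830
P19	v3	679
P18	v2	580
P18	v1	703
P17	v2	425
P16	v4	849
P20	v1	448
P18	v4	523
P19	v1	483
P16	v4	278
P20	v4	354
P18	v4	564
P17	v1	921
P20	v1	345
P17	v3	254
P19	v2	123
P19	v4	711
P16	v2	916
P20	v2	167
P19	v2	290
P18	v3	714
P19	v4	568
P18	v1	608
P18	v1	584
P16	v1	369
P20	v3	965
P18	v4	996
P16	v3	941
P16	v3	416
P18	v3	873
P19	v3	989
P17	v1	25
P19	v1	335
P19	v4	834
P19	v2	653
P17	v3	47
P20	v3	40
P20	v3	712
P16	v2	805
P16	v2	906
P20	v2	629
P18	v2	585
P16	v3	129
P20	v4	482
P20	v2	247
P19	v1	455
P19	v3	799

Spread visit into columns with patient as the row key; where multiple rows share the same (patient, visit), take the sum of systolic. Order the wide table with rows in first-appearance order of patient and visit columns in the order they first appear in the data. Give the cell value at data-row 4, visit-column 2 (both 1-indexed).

1623

With rows in first-appearance order of patient, row 4 is patient=P20. visit columns in first-appearance order: v2, v1, v3, v4; column 2 is v1.
Long rows with patient=P20, visit=v1: 830 + 448 + 345 = 1623.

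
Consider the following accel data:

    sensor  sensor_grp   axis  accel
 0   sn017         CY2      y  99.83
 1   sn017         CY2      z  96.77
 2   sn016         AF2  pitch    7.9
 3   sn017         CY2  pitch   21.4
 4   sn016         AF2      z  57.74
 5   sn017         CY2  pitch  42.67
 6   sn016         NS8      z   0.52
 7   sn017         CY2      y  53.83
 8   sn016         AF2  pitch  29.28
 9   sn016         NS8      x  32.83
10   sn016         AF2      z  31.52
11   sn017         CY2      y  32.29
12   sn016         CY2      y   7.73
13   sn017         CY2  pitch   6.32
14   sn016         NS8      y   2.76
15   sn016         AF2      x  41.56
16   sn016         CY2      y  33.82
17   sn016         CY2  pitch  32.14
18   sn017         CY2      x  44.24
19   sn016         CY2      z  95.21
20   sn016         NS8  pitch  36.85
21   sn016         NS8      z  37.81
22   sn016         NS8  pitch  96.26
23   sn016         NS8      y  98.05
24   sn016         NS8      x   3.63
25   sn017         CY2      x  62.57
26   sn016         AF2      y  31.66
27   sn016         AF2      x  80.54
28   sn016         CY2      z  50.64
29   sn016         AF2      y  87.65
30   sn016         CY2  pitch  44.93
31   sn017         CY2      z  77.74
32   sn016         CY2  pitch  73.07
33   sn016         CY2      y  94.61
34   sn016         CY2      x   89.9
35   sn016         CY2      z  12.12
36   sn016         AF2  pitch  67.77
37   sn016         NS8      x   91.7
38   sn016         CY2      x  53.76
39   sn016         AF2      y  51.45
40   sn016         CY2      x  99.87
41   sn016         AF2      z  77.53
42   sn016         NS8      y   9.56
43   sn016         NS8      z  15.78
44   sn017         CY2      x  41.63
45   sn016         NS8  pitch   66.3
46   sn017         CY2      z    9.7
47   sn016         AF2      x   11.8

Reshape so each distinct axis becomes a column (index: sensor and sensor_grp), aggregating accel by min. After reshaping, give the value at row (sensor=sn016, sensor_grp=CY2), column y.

Rows with sensor=sn016, sensor_grp=CY2 and axis=y: accel values are 7.73, 33.82, 94.61.
min(7.73, 33.82, 94.61) = 7.73.

7.73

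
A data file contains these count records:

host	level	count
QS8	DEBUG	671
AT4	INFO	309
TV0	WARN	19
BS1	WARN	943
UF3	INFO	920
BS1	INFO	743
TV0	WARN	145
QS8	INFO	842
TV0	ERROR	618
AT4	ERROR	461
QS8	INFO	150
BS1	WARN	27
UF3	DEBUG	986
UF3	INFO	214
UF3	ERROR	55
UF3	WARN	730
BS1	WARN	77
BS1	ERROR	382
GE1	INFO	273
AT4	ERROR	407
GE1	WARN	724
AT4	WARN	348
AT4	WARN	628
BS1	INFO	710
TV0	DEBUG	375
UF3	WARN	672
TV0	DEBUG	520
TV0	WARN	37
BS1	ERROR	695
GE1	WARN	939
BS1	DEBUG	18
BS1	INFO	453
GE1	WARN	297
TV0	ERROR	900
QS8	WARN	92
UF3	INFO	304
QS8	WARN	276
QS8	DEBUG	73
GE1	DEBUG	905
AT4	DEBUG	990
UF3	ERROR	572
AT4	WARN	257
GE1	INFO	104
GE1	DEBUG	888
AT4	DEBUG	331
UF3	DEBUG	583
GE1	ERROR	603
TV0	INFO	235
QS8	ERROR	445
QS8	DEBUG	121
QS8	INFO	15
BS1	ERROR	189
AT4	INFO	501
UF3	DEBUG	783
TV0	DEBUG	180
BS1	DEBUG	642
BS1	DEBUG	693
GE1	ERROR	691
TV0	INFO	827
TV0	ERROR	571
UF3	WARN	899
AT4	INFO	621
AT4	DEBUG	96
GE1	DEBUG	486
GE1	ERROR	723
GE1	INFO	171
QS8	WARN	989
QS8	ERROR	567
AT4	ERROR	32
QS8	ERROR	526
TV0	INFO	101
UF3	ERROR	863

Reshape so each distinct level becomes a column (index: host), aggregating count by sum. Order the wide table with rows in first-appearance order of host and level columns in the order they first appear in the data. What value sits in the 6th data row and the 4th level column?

2017

With rows in first-appearance order of host, row 6 is host=GE1. level columns in first-appearance order: DEBUG, INFO, WARN, ERROR; column 4 is ERROR.
Long rows with host=GE1, level=ERROR: 603 + 691 + 723 = 2017.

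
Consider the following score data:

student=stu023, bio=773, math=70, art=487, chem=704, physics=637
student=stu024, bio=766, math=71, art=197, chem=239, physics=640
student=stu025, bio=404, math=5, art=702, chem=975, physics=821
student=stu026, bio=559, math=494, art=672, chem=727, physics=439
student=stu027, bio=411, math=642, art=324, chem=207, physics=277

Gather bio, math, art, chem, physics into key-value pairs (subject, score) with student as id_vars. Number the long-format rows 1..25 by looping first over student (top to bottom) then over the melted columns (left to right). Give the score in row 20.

25 rows total (5 × 5). Row 20: index ⌊(20-1)/5⌋ = 3 into student → stu026; (20-1) mod 5 = 4 into the melted columns → physics.
So row 20 is (stu026, physics, 439); score = 439.

439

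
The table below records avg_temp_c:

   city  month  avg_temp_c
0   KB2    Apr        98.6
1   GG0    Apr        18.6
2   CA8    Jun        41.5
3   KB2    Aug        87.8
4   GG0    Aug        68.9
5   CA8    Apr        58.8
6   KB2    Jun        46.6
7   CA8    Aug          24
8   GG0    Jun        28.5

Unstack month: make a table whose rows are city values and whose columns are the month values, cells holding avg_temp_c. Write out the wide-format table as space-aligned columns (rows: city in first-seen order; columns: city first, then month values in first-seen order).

Columns: city plus the 3 distinct month values (Apr, Jun, Aug).
For example, row KB2 column Apr takes avg_temp_c=98.6 from the long row (KB2, Apr).

city  Apr   Jun   Aug 
KB2   98.6  46.6  87.8
GG0   18.6  28.5  68.9
CA8   58.8  41.5  24  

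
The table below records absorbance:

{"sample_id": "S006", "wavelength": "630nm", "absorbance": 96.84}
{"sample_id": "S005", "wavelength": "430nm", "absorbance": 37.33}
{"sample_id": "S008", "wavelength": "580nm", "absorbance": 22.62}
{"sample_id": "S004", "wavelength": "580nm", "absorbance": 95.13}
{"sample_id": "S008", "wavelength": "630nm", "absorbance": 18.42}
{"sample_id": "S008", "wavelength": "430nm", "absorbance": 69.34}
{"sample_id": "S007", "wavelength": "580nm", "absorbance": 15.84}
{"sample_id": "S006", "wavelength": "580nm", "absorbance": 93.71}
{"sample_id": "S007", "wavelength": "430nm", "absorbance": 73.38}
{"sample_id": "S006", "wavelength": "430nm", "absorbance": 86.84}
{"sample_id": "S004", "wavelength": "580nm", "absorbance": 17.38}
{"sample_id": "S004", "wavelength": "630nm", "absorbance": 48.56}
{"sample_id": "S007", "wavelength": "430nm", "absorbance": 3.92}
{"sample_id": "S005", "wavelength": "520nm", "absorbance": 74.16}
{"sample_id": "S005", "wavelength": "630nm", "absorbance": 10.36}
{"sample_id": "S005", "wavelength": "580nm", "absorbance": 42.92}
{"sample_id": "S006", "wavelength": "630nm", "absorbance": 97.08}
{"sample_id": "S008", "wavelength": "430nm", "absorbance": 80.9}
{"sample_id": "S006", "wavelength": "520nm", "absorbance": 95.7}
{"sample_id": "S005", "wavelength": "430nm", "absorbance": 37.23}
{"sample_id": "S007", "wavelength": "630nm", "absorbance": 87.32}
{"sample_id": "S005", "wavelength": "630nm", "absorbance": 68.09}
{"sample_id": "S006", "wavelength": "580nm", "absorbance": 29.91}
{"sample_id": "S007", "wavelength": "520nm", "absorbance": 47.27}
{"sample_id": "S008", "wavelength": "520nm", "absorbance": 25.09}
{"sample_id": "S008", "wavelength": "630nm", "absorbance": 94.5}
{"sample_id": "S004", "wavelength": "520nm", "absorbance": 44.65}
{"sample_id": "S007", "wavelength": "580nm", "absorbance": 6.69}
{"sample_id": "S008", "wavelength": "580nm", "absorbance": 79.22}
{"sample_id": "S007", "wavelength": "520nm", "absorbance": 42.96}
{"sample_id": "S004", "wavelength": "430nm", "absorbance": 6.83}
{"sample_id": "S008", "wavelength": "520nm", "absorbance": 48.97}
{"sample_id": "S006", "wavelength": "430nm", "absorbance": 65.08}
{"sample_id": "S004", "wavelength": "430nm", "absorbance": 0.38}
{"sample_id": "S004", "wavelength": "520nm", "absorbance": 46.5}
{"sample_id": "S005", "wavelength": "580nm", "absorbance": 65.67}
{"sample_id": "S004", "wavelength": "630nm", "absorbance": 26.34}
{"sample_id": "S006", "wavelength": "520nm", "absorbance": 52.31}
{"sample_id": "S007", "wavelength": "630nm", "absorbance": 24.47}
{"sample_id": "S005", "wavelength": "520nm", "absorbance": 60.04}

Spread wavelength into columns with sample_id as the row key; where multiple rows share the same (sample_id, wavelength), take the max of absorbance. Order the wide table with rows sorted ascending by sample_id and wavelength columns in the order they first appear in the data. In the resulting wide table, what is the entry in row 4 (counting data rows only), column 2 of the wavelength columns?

73.38

With rows sorted ascending by sample_id, row 4 is sample_id=S007. wavelength columns in first-appearance order: 630nm, 430nm, 580nm, 520nm; column 2 is 430nm.
Long rows with sample_id=S007, wavelength=430nm: max(73.38, 3.92) = 73.38.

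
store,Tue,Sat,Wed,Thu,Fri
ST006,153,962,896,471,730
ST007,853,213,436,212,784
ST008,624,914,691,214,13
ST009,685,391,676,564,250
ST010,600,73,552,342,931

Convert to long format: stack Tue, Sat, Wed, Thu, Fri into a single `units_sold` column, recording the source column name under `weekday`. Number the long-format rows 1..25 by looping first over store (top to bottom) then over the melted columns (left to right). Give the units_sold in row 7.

25 rows total (5 × 5). Row 7: index ⌊(7-1)/5⌋ = 1 into store → ST007; (7-1) mod 5 = 1 into the melted columns → Sat.
So row 7 is (ST007, Sat, 213); units_sold = 213.

213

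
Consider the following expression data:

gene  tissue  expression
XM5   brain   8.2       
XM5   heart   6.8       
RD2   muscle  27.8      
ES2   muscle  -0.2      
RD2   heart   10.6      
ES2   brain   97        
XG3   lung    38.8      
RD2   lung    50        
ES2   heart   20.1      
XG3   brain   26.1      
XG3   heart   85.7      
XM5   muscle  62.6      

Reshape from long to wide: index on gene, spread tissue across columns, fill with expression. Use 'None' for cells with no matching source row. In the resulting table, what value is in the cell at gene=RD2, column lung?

The long row with gene=RD2, tissue=lung has expression=50.

50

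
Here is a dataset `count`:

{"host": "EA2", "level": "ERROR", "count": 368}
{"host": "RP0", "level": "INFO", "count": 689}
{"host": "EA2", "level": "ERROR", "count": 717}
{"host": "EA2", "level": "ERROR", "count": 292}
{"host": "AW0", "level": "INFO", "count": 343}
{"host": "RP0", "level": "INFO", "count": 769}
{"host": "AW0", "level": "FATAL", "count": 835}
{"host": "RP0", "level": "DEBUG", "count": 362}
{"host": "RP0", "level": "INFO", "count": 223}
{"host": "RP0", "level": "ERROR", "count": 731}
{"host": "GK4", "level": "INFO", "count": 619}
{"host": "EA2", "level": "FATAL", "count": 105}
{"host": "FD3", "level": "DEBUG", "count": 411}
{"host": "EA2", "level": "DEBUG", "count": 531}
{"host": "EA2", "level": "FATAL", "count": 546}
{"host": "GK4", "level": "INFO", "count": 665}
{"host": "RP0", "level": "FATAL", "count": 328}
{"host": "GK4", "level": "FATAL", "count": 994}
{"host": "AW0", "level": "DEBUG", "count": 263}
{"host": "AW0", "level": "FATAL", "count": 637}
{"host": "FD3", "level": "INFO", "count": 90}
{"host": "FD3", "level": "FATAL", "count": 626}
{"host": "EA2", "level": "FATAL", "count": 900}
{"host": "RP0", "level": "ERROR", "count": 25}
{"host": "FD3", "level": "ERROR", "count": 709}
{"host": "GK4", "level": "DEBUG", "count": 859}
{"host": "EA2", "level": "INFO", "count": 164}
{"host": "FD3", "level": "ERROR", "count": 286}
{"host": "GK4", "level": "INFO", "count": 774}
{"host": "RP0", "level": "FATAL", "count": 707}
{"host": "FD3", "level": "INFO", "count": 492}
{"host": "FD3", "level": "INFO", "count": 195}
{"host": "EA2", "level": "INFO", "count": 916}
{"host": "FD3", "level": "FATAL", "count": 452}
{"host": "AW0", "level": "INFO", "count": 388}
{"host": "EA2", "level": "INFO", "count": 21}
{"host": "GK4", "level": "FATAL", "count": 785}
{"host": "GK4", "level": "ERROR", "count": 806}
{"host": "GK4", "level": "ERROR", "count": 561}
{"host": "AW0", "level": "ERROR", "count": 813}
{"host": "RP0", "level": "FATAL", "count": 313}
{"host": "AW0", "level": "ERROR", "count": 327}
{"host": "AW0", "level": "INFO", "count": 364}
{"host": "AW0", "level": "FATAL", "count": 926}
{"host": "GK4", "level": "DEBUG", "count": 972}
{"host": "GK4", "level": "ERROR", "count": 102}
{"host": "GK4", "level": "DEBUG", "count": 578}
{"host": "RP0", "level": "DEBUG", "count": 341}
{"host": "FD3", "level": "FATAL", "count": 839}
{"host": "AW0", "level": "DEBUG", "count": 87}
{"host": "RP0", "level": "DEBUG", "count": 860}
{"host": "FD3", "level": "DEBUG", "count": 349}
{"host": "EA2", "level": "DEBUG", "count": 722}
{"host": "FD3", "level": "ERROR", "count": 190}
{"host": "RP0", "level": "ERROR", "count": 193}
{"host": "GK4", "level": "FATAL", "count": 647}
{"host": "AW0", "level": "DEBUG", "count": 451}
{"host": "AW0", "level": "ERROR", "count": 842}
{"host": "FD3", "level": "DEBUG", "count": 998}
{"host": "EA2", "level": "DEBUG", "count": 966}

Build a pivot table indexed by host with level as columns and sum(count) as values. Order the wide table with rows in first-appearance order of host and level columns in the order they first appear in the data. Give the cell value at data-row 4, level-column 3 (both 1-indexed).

With rows in first-appearance order of host, row 4 is host=GK4. level columns in first-appearance order: ERROR, INFO, FATAL, DEBUG; column 3 is FATAL.
Long rows with host=GK4, level=FATAL: 994 + 785 + 647 = 2426.

2426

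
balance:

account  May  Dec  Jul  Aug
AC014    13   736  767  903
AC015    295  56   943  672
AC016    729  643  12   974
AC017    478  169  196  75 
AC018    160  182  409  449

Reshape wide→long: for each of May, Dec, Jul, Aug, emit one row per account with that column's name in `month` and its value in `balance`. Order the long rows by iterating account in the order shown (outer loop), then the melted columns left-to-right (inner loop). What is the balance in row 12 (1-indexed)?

974

20 rows total (5 × 4). Row 12: index ⌊(12-1)/4⌋ = 2 into account → AC016; (12-1) mod 4 = 3 into the melted columns → Aug.
So row 12 is (AC016, Aug, 974); balance = 974.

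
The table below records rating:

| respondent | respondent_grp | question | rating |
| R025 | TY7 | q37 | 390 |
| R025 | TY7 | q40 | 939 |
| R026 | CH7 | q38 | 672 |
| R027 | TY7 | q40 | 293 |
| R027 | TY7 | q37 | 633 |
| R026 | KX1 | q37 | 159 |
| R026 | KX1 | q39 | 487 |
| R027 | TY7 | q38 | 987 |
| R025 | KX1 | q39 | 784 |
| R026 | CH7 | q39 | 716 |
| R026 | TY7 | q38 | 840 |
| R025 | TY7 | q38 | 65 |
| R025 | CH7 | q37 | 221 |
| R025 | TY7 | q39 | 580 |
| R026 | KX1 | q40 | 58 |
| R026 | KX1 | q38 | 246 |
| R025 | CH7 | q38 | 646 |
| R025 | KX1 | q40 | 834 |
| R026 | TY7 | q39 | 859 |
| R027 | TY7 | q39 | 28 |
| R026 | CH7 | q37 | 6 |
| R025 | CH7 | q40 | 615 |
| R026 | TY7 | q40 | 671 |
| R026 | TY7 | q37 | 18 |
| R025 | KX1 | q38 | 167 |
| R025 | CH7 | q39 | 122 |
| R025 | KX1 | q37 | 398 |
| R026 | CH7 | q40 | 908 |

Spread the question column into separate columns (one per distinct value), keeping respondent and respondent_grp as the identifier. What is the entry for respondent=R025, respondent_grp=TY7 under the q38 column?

65

Wide layout: rows indexed by respondent and respondent_grp, columns are the 4 distinct question values (q37, q40, q38, q39).
Cell (respondent=R025, respondent_grp=TY7, question=q38) draws from the long row where respondent=R025, respondent_grp=TY7 and question=q38, which has rating=65.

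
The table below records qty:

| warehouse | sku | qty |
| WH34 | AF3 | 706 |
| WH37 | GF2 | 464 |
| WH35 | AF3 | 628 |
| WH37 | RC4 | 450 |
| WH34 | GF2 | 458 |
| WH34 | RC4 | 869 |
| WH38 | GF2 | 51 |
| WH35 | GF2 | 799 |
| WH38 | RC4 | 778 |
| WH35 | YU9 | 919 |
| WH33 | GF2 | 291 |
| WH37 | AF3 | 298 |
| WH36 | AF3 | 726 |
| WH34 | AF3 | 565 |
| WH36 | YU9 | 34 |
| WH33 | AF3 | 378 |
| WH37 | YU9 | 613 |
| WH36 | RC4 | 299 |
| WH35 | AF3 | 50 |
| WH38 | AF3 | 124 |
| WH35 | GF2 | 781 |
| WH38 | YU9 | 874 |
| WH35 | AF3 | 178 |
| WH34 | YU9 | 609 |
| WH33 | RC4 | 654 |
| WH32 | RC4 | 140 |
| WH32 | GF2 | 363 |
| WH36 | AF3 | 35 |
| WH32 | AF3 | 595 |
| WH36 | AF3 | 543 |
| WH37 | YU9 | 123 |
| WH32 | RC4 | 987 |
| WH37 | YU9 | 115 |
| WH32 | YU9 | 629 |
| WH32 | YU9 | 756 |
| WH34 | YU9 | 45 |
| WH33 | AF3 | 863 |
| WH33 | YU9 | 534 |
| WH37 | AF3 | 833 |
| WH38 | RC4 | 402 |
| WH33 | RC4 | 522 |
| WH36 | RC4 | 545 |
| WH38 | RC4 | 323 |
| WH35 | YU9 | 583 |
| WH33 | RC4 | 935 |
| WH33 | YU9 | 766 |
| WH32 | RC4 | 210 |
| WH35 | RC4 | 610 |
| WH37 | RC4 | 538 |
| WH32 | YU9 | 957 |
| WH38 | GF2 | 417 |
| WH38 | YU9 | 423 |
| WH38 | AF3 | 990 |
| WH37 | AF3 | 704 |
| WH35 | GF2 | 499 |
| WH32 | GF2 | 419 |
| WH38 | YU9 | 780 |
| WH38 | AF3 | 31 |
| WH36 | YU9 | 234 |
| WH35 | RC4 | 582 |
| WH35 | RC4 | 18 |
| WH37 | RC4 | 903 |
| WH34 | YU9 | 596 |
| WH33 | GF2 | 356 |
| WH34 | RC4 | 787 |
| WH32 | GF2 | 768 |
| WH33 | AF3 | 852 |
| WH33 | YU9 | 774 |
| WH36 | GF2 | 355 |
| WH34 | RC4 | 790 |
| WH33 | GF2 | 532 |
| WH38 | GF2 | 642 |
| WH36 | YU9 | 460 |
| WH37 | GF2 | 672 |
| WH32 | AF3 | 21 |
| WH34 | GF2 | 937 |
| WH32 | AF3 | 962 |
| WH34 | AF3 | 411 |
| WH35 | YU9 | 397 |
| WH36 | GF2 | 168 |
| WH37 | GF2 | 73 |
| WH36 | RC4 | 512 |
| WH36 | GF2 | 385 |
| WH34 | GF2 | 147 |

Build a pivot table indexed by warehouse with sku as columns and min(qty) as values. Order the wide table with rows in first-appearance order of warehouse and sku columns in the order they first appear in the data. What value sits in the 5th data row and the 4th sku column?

534

With rows in first-appearance order of warehouse, row 5 is warehouse=WH33. sku columns in first-appearance order: AF3, GF2, RC4, YU9; column 4 is YU9.
Long rows with warehouse=WH33, sku=YU9: min(534, 766, 774) = 534.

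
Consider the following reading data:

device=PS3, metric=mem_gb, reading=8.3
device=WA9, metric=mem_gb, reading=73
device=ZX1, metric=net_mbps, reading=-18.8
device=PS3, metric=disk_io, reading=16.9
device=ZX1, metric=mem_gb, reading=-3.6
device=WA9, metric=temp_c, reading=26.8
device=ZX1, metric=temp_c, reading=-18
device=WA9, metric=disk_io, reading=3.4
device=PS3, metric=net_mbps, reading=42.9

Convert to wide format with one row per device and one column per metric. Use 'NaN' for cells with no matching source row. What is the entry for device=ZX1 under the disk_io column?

NaN

No long-format row has device=ZX1 and metric=disk_io, so the cell is NaN.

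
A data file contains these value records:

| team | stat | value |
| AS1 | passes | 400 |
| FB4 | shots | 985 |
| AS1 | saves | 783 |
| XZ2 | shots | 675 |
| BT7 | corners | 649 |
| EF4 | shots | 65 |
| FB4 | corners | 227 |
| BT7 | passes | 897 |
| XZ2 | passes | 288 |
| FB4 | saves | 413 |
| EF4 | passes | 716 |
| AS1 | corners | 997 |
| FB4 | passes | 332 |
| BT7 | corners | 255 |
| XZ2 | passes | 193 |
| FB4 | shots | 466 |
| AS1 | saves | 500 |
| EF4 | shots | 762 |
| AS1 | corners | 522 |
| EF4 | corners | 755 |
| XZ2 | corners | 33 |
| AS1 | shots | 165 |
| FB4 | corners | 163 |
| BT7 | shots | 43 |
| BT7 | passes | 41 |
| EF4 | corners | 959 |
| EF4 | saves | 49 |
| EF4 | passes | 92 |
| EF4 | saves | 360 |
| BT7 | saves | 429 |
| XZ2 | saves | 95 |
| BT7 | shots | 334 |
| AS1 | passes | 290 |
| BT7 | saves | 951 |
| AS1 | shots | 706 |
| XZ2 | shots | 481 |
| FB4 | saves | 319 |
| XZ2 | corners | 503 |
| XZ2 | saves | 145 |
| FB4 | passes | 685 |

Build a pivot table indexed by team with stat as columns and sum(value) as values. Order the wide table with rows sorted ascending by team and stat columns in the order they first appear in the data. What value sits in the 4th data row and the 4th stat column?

390

With rows sorted ascending by team, row 4 is team=FB4. stat columns in first-appearance order: passes, shots, saves, corners; column 4 is corners.
Long rows with team=FB4, stat=corners: 227 + 163 = 390.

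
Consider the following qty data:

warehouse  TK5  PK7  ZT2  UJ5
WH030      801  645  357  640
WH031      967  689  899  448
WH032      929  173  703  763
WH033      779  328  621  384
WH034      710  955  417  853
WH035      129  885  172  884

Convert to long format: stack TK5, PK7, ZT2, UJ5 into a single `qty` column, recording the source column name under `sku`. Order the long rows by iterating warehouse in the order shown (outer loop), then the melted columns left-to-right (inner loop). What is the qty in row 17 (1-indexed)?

710

24 rows total (6 × 4). Row 17: index ⌊(17-1)/4⌋ = 4 into warehouse → WH034; (17-1) mod 4 = 0 into the melted columns → TK5.
So row 17 is (WH034, TK5, 710); qty = 710.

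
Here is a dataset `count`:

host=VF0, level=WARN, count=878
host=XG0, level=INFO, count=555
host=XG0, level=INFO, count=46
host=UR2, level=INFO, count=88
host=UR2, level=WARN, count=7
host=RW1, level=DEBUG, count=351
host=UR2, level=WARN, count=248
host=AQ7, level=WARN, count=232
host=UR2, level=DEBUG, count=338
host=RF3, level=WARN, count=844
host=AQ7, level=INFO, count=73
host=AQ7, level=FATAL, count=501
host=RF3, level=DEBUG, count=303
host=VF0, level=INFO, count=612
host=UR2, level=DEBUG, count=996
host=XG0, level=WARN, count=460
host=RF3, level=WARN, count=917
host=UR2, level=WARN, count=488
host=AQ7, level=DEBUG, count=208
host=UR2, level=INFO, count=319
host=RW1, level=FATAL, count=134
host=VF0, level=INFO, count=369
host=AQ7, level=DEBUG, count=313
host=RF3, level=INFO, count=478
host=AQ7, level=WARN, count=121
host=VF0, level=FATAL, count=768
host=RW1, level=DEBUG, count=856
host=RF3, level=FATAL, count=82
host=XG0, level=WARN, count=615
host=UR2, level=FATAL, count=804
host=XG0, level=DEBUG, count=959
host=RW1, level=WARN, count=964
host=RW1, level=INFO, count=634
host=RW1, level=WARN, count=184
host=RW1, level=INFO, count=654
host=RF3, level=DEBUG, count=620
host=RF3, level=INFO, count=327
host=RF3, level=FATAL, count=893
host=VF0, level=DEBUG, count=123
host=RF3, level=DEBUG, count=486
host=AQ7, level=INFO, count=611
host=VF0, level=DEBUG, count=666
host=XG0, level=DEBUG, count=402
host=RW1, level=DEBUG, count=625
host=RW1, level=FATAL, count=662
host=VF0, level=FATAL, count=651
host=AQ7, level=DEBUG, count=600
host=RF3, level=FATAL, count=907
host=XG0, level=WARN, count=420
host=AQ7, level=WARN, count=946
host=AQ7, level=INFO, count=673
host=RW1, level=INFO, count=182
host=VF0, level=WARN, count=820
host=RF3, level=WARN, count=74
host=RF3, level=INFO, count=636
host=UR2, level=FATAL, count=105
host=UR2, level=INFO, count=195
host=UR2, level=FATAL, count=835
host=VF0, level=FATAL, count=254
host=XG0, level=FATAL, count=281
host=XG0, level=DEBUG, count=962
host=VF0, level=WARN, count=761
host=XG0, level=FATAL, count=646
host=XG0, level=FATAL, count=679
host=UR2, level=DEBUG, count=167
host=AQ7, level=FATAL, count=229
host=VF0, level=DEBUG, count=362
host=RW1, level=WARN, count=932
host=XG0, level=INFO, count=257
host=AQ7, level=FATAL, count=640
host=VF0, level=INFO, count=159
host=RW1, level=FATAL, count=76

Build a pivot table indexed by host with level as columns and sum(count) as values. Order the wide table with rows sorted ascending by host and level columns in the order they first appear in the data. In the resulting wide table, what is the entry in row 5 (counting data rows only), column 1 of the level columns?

With rows sorted ascending by host, row 5 is host=VF0. level columns in first-appearance order: WARN, INFO, DEBUG, FATAL; column 1 is WARN.
Long rows with host=VF0, level=WARN: 878 + 820 + 761 = 2459.

2459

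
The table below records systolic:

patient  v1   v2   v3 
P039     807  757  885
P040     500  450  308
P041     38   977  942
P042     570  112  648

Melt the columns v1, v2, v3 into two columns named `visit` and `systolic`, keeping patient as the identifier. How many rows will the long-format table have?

4 patient values × 3 melted columns = 12 rows.

12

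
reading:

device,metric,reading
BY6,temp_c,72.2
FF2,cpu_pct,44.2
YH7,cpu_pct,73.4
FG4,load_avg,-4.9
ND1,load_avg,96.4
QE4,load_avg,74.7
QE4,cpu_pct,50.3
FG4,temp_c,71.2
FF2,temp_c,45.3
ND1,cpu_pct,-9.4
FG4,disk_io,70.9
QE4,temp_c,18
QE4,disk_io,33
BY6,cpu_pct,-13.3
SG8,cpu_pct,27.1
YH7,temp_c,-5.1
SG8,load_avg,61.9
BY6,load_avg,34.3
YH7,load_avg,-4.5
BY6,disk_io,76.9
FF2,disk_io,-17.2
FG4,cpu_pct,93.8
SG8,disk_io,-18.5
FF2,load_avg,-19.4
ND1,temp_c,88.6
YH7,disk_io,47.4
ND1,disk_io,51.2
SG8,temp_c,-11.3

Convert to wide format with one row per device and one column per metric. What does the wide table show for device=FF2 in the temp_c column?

45.3

Wide layout: rows indexed by device, columns are the 4 distinct metric values (temp_c, cpu_pct, load_avg, disk_io).
Cell (device=FF2, metric=temp_c) draws from the long row where device=FF2 and metric=temp_c, which has reading=45.3.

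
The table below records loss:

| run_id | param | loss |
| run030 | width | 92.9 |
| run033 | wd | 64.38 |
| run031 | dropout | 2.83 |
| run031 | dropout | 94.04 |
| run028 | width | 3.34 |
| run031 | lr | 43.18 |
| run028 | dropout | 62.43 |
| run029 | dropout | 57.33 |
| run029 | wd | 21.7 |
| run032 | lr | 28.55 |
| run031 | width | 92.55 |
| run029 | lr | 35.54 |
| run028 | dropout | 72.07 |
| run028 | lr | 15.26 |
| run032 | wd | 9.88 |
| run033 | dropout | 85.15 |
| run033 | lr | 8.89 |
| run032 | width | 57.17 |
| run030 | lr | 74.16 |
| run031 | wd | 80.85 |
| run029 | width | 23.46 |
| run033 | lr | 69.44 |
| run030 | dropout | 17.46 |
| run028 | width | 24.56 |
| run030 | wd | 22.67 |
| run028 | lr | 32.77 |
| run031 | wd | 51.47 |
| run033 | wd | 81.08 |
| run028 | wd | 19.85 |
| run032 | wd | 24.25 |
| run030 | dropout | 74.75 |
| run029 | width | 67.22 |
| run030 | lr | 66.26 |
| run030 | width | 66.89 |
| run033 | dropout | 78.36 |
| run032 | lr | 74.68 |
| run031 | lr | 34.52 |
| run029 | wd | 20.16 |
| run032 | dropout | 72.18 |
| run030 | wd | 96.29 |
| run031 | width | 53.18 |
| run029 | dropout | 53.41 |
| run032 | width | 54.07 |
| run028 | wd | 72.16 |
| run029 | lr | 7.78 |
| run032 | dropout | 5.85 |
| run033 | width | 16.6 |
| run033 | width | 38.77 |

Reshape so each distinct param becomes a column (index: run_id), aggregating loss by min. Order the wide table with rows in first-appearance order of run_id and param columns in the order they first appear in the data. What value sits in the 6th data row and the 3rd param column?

5.85

With rows in first-appearance order of run_id, row 6 is run_id=run032. param columns in first-appearance order: width, wd, dropout, lr; column 3 is dropout.
Long rows with run_id=run032, param=dropout: min(72.18, 5.85) = 5.85.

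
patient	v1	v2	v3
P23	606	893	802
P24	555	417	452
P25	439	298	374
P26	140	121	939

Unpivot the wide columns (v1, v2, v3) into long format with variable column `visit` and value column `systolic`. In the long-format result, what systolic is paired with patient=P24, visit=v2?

417

Unpivoting turns each (patient, wide-column) pair into one long row.
The wide cell at row P24, column v2 holds 417, so the long row (P24, v2) has systolic=417.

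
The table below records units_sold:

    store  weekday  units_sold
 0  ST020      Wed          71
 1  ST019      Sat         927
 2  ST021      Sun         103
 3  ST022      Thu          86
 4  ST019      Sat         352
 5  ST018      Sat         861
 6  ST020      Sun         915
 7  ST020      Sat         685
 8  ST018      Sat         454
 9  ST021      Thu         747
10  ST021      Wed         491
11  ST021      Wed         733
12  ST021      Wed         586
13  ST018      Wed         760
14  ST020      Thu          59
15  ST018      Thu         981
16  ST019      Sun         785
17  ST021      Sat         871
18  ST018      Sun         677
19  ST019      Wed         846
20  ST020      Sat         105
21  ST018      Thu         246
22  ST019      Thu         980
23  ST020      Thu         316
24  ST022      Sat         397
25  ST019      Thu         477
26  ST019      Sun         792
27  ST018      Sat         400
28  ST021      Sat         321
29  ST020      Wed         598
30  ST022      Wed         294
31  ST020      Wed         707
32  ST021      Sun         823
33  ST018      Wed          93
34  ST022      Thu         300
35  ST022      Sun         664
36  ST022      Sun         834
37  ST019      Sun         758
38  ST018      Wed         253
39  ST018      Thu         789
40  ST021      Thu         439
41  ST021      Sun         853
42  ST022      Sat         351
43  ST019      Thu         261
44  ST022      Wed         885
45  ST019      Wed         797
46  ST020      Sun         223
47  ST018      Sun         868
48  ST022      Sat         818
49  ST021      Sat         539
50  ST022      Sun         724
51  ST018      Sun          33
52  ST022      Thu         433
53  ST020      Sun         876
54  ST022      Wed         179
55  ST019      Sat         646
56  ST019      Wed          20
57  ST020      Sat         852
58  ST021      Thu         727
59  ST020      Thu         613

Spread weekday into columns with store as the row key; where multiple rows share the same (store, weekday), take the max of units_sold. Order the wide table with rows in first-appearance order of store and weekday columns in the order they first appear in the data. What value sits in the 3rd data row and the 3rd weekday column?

853

With rows in first-appearance order of store, row 3 is store=ST021. weekday columns in first-appearance order: Wed, Sat, Sun, Thu; column 3 is Sun.
Long rows with store=ST021, weekday=Sun: max(103, 823, 853) = 853.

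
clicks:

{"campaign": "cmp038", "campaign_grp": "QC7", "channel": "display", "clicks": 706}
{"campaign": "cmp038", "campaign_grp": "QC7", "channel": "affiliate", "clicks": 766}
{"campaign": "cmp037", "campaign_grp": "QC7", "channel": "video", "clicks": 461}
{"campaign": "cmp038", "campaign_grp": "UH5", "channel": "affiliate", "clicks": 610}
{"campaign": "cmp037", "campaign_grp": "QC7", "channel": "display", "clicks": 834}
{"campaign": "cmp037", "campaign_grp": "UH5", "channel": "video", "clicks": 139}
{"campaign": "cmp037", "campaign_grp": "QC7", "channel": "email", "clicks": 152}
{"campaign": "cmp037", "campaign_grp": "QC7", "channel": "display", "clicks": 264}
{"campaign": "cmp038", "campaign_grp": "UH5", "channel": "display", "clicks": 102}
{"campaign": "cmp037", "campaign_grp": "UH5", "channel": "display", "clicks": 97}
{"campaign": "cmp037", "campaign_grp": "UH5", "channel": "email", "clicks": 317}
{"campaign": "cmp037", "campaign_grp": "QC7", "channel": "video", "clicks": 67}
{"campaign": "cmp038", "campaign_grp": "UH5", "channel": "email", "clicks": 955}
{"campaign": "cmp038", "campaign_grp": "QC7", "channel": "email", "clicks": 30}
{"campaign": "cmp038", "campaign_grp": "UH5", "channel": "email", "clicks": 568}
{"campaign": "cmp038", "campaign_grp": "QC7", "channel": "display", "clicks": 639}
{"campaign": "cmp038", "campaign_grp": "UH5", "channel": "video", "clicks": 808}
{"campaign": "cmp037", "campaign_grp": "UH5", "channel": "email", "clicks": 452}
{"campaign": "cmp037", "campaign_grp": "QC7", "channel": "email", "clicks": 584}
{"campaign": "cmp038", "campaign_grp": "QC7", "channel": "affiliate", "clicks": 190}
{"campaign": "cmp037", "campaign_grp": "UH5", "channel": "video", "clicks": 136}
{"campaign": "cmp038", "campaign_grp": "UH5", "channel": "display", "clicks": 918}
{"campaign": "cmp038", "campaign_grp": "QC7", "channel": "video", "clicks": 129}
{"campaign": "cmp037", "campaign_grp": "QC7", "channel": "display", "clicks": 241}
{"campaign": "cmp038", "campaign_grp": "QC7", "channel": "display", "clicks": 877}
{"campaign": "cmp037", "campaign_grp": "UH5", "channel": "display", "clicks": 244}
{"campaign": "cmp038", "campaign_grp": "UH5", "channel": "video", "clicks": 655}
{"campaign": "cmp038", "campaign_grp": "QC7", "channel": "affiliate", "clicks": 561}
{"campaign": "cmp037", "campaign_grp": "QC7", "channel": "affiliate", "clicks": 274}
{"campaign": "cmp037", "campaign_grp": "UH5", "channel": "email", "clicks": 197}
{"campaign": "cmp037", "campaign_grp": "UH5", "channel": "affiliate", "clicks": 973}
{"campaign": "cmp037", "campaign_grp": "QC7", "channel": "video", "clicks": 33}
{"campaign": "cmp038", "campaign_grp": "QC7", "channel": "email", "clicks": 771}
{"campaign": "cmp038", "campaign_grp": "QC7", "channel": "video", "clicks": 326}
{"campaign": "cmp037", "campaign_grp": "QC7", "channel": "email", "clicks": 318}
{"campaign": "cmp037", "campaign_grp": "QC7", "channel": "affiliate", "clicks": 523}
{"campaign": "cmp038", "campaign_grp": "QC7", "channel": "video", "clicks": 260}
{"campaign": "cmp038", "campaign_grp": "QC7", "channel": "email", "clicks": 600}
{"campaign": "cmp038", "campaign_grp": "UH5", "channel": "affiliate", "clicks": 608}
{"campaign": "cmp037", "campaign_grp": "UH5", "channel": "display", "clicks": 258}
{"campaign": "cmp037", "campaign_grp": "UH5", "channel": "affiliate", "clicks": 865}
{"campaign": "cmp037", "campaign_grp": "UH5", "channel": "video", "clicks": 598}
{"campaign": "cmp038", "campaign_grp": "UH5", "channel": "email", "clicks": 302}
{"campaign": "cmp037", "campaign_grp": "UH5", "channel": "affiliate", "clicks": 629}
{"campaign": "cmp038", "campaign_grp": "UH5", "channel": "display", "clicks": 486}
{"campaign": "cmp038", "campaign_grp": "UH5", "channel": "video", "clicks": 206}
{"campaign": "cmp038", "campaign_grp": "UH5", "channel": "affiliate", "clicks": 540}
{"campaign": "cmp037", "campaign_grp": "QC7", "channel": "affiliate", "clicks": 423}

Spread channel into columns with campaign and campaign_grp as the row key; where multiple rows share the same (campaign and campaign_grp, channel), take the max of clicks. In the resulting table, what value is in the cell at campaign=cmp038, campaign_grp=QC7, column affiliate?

766

Rows with campaign=cmp038, campaign_grp=QC7 and channel=affiliate: clicks values are 766, 190, 561.
max(766, 190, 561) = 766.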